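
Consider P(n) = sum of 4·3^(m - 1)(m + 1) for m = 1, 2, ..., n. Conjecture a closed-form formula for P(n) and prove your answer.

We claim P(n) = 3^n(2n + 1) - 1 for all n ≥ 1.
Base case (n = 1): P(1) = 8, and the closed form gives 8. They agree.
Inductive step: suppose the statement holds for some m ≥ 1, so P(m) = 3^m(2m + 1) - 1.
Then P(m+1) = P(m) + (4·3^m(m + 2)) = (3^m(2m + 1) - 1) + (4·3^m(m + 2)).
Simplifying, P(m+1) = 6·3^m·m + 9·3^m - 1 = 3^(m+1)(2(m+1) + 1) - 1,
which is the closed form with n = m+1.
By induction, the statement is established for all n ≥ 1.

P(n) = 3^n(2n + 1) - 1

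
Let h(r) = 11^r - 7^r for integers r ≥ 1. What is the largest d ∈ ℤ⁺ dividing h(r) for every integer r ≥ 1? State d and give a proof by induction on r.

Computing the first values: h(1) = 4 and h(2) = 72; gcd(4, 72) = 4, so d ≤ 4.
We prove 4 | 11^r - 7^r for all r ≥ 1 by induction on r.
For the base case r = 1: h(1) = 4 = 4·(1), so 4 | h(1).
Inductive step: assume the claim holds for r = m, i.e. 4 | h(m). Then
11^{m+1} − 7^{m+1} = 11·11^m − 7·7^m = 11·(11^m − 7^m) + (4)·7^m. The first term is divisible by 4 by the inductive hypothesis, and the second term (4)·7^m is divisible by 4 since 4 | 4. Hence 4 | h(m+1).
By induction, the statement is established for all r ≥ 1.
Therefore the largest such d is 4.

d = 4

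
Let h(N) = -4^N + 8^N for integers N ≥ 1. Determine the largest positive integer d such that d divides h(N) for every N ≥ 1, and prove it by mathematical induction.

d = 4

Computing the first values: h(1) = 4 and h(2) = 48; gcd(4, 48) = 4, so d ≤ 4.
We prove 4 | -4^N + 8^N for all N ≥ 1 by induction on N.
Base step (N = 1): h(1) = 4 = 4·(1), so 4 | h(1).
For the inductive step, assume it holds for an arbitrary k ≥ 1, i.e. 4 | h(k). Then
8^{k+1} − 4^{k+1} = 8·8^k − 4·4^k = 8·(8^k − 4^k) + (4)·4^k. The first term is divisible by 4 by the inductive hypothesis, and the second term (4)·4^k is divisible by 4 since 4 | 4. Hence 4 | h(k+1).
This completes the induction.
Therefore the largest such d is 4.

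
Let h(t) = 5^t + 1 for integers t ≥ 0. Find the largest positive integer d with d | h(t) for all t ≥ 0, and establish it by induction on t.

d = 2

Computing the first values: h(0) = 2 and h(1) = 6; gcd(2, 6) = 2, so d ≤ 2.
We prove 2 | 5^t + 1 for all t ≥ 0 by induction on t.
For the base case t = 0: h(0) = 2 = 2·(1), so 2 | h(0).
For the inductive step, assume it holds for an arbitrary m ≥ 0, i.e. 2 | h(m). Then
h(m+1) = 5^(m+1) + 1 = 5·(5^m + 1) - 4 = 5·h(m) - 4. The first term is divisible by 2 by the inductive hypothesis, and -4 is divisible by 2. Hence 2 | h(m+1).
By induction, the statement is established for all t ≥ 0.
Therefore the largest such d is 2.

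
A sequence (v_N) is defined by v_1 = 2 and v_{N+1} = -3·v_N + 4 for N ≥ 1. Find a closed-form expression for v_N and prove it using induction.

v_N = (-3)^(N - 1) + 1

Computing the first terms: v_1 = 2, v_2 = -2, v_3 = 10. This suggests v_N = (-3)^(N - 1) + 1.
For the base case N = 1: the formula gives 2 = 2 = v_1.
Inductive step: suppose the statement holds for some p ≥ 1, so v_p = (-3)^(p - 1) + 1.
Then v_{p+1} = -3·v_p + 4 = -3·((-3)^(p - 1) + 1) + 4 = (-3)^p + 1 = (-3)^((p+1) - 1) + 1,
which is the claimed formula at N = p+1.
By induction, the statement is established for all N ≥ 1.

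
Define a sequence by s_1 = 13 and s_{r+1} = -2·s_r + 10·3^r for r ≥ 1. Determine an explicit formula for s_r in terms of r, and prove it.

s_r = 7(-2)^(r - 1) + 2·3^r

Computing the first terms: s_1 = 13, s_2 = 4, s_3 = 82. This suggests s_r = 7(-2)^(r - 1) + 2·3^r.
For the base case r = 1: the formula gives 13 = 13 = s_1.
Suppose the result is true for r = i, so s_i = 7(-2)^(i - 1) + 2·3^i.
Then s_{i+1} = -2·s_i + 10·3^i = -2·(7(-2)^(i - 1) + 2·3^i) + 10·3^i = 7(-2)^i + 2·3^(i + 1) = 7(-2)^((i+1) - 1) + 2·3^(i+1),
which is the claimed formula at r = i+1.
Hence, by induction on r, the claim holds for every r ≥ 1.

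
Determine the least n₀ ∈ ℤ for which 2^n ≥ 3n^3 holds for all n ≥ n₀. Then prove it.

n₀ = 13

At n = 12: 4096 < 5184, so the inequality fails and n₀ ≥ 13. We prove 2^n ≥ 3n^3 for all n ≥ 13.
When n = 13: 2^n = 8192 and 3n^3 = 6591, so 8192 ≥ 6591.
For the inductive step, assume it holds for an arbitrary i ≥ 13, so 2^i ≥ 3i^3.
Then 2^(i + 1) = 2·(2^i) ≥ 2·(3i^3).
Also, for i ≥ 13 we have 2·(3i^3) ≥ 3(i+1)^3, since 2 ≥ (1 + 1/i)^3 for all i ≥ 13.
Combining, 2^(i + 1) ≥ 3(i+1)^3.
By induction, the statement is established for all n ≥ 13.
Hence the smallest such n₀ is 13.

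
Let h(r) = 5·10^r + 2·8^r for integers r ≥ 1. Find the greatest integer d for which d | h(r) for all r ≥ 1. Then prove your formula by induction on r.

d = 2

Computing the first values: h(1) = 66 and h(2) = 628; gcd(66, 628) = 2, so d ≤ 2.
We prove 2 | 5·10^r + 2·8^r for all r ≥ 1 by induction on r.
When r = 1: h(1) = 66 = 2·(33), so 2 | h(1).
For the inductive step, assume it holds for an arbitrary m ≥ 1, i.e. 2 | h(m). Then
h(m+1) − 10·h(m) = (5·10^(m+1) + 2·8^(m+1)) − 10·(5·10^m + 2·8^m) = (2)·8^m·(8 − 10) = (-4)·8^m. Since 2 | h(m) by the inductive hypothesis, 2 | 10·h(m); and 2 | -4 since -4 = 2·-2. Therefore 2 | h(m+1).
This completes the induction.
Therefore the largest such d is 2.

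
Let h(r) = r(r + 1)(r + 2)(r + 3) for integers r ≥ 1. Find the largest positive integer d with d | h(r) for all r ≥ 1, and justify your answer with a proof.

d = 24

Computing the first values: h(1) = 24 and h(2) = 120; gcd(24, 120) = 24, so d ≤ 24.
We prove 24 | r(r + 1)(r + 2)(r + 3) for all r ≥ 1 by induction on r.
For the base case r = 1: h(1) = 24 = 24·(1), so 24 | h(1).
Inductive step: suppose the statement holds for some m ≥ 1, i.e. 24 | h(m). Then
h(m+1) − h(m) = (m+1)·(m+2)·(m+3)·(m+4) − m·(m+1)·(m+2)·(m+3) = (m+1)·(m+2)·(m+3)·[(m+4) − m] = 4·(m+1)·(m+2)·(m+3). The product of 3 consecutive integers is divisible by (3)! = 6, so h(m+1) − h(m) is divisible by 4·6 = 24. By the inductive hypothesis 24 | h(m), hence 24 | h(m+1).
By the principle of mathematical induction, the result holds for all r ≥ 1.
Therefore the largest such d is 24.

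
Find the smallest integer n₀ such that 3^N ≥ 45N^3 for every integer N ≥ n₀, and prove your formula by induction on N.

At N = 9: 19683 < 32805, so the inequality fails and n₀ ≥ 10. We prove 3^N ≥ 45N^3 for all N ≥ 10.
Base step (N = 10): 3^N = 59049 and 45N^3 = 45000, so 59049 ≥ 45000.
Inductive step: assume the claim holds for N = m, so 3^m ≥ 45m^3.
Then 3^(m + 1) = 3·(3^m) ≥ 3·(45m^3).
Also, for m ≥ 10 we have 3·(45m^3) ≥ 45(m+1)^3, since 3 ≥ (1 + 1/m)^3 for all m ≥ 10.
Combining, 3^(m + 1) ≥ 45(m+1)^3.
By induction, the statement is established for all N ≥ 10.
Hence the smallest such n₀ is 10.

n₀ = 10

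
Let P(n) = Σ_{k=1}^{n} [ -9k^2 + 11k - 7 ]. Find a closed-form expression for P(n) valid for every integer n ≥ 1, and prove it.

We claim P(n) = -n(3n^2 - n + 3) for all n ≥ 1.
When n = 1: P(1) = -5, and the closed form gives -5. They agree.
Inductive step: assume the claim holds for n = k, so P(k) = k(-3k^2 + k - 3).
Then P(k+1) = P(k) + (11k - 9(k + 1)^2 + 4) = (k(-3k^2 + k - 3)) + (11k - 9(k + 1)^2 + 4).
Simplifying, P(k+1) = -(k + 1)(3k^2 + 5k + 5) = -(k+1)(3(k+1)^2 - (k+1) + 3),
which is the closed form with n = k+1.
Hence, by induction on n, the claim holds for every n ≥ 1.

P(n) = -n(3n^2 - n + 3)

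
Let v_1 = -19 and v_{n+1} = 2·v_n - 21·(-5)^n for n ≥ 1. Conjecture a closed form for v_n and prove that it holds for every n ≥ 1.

v_n = 3(-5)^n - 2^(n + 1)

Computing the first terms: v_1 = -19, v_2 = 67, v_3 = -391. This suggests v_n = 3(-5)^n - 2^(n + 1).
Base step (n = 1): the formula gives -19 = -19 = v_1.
Inductive step: suppose the statement holds for some k ≥ 1, so v_k = 3(-5)^k - 2^(k + 1).
Then v_{k+1} = 2·v_k - 21·(-5)^k = 2·(3(-5)^k - 2^(k + 1)) - 21·(-5)^k = 3(-5)^(k + 1) - 2^(k + 2) = 3(-5)^(k+1) - 2^((k+1) + 1),
which is the claimed formula at n = k+1.
Hence, by induction on n, the claim holds for every n ≥ 1.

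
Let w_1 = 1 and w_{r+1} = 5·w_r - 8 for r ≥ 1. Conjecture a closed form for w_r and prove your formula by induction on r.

Computing the first terms: w_1 = 1, w_2 = -3, w_3 = -23. This suggests w_r = -5^(r - 1) + 2.
For the base case r = 1: the formula gives 1 = 1 = w_1.
Suppose the result is true for r = m, so w_m = -5^(m - 1) + 2.
Then w_{m+1} = 5·w_m - 8 = 5·(-5^(m - 1) + 2) - 8 = -5^m + 2 = -5^((m+1) - 1) + 2,
which is the claimed formula at r = m+1.
Hence, by induction on r, the claim holds for every r ≥ 1.

w_r = -5^(r - 1) + 2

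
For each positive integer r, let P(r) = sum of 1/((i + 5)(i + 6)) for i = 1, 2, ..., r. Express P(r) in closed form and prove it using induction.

P(r) = r/(6(r + 6))

We claim P(r) = r/(6(r + 6)) for all r ≥ 1.
For the base case r = 1: P(1) = 1/42, and the closed form gives 1/42. They agree.
Inductive step: assume the claim holds for r = i, so P(i) = i/(6(i + 6)).
Then P(i+1) = P(i) + (1/((i + 6)(i + 7))) = (i/(6(i + 6))) + (1/((i + 6)(i + 7))).
Simplifying, P(i+1) = (i + 1)/(6(i + 7)) = (i+1)/(6((i+1) + 6)),
which is the closed form with r = i+1.
By the principle of mathematical induction, the result holds for all r ≥ 1.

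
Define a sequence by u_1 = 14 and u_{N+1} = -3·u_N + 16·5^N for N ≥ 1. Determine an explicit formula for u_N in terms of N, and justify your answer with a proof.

Computing the first terms: u_1 = 14, u_2 = 38, u_3 = 286. This suggests u_N = 4(-3)^(N - 1) + 2·5^N.
Base case (N = 1): the formula gives 14 = 14 = u_1.
Suppose the result is true for N = j, so u_j = 4(-3)^(j - 1) + 2·5^j.
Then u_{j+1} = -3·u_j + 16·5^j = -3·(4(-3)^(j - 1) + 2·5^j) + 16·5^j = 4(-3)^j + 2·5^(j + 1) = 4(-3)^((j+1) - 1) + 2·5^(j+1),
which is the claimed formula at N = j+1.
By induction, the statement is established for all N ≥ 1.

u_N = 4(-3)^(N - 1) + 2·5^N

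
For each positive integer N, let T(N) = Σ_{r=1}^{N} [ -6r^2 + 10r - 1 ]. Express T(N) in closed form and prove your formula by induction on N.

T(N) = -N(2N^2 - 2N - 3)

We claim T(N) = -N(2N^2 - 2N - 3) for all N ≥ 1.
When N = 1: T(1) = 3, and the closed form gives 3. They agree.
Inductive step: suppose the statement holds for some r ≥ 1, so T(r) = r(-2r^2 + 2r + 3).
Then T(r+1) = T(r) + (-6r^2 - 2r + 3) = (r(-2r^2 + 2r + 3)) + (-6r^2 - 2r + 3).
Simplifying, T(r+1) = -(r + 1)(2r^2 + 2r - 3) = -(r+1)(2(r+1)^2 - 2(r+1) - 3),
which is the closed form with N = r+1.
This completes the induction.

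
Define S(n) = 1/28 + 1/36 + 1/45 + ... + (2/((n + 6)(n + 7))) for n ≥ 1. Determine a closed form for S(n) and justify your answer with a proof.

We claim S(n) = 2n/(7(n + 7)) for all n ≥ 1.
When n = 1: S(1) = 1/28, and the closed form gives 1/28. They agree.
For the inductive step, assume it holds for an arbitrary k ≥ 1, so S(k) = 2k/(7(k + 7)).
Then S(k+1) = S(k) + (2/((k + 7)(k + 8))) = (2k/(7(k + 7))) + (2/((k + 7)(k + 8))).
Simplifying, S(k+1) = 2(k + 1)/(7(k + 8)) = 2(k+1)/(7((k+1) + 7)),
which is the closed form with n = k+1.
By induction, the statement is established for all n ≥ 1.

S(n) = 2n/(7(n + 7))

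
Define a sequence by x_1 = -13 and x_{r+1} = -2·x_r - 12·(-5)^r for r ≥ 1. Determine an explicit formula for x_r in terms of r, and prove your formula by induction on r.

Computing the first terms: x_1 = -13, x_2 = 86, x_3 = -472. This suggests x_r = 7(-2)^(r - 1) + 4(-5)^r.
Base step (r = 1): the formula gives -13 = -13 = x_1.
Suppose the result is true for r = i, so x_i = 7(-2)^(i - 1) + 4(-5)^i.
Then x_{i+1} = -2·x_i - 12·(-5)^i = -2·(7(-2)^(i - 1) + 4(-5)^i) - 12·(-5)^i = 7(-2)^i + 4(-5)^(i + 1) = 7(-2)^((i+1) - 1) + 4(-5)^(i+1),
which is the claimed formula at r = i+1.
This completes the induction.

x_r = 7(-2)^(r - 1) + 4(-5)^r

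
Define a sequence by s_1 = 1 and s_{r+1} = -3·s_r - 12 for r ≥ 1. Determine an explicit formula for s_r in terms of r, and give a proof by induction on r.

Computing the first terms: s_1 = 1, s_2 = -15, s_3 = 33. This suggests s_r = 4(-3)^(r - 1) - 3.
Base step (r = 1): the formula gives 1 = 1 = s_1.
For the inductive step, assume it holds for an arbitrary p ≥ 1, so s_p = 4(-3)^(p - 1) - 3.
Then s_{p+1} = -3·s_p - 12 = -3·(4(-3)^(p - 1) - 3) - 12 = 4(-3)^p - 3 = 4(-3)^((p+1) - 1) - 3,
which is the claimed formula at r = p+1.
By induction, the statement is established for all r ≥ 1.

s_r = 4(-3)^(r - 1) - 3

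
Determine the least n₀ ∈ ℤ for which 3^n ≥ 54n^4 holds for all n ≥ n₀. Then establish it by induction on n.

n₀ = 13

At n = 12: 531441 < 1119744, so the inequality fails and n₀ ≥ 13. We prove 3^n ≥ 54n^4 for all n ≥ 13.
For the base case n = 13: 3^n = 1594323 and 54n^4 = 1542294, so 1594323 ≥ 1542294.
Inductive step: assume the claim holds for n = r, so 3^r ≥ 54r^4.
Then 3^(r + 1) = 3·(3^r) ≥ 3·(54r^4).
Also, for r ≥ 13 we have 3·(54r^4) ≥ 54(r+1)^4, since 3 ≥ (1 + 1/r)^4 for all r ≥ 13.
Combining, 3^(r + 1) ≥ 54(r+1)^4.
Hence, by induction on n, the claim holds for every n ≥ 13.
Hence the smallest such n₀ is 13.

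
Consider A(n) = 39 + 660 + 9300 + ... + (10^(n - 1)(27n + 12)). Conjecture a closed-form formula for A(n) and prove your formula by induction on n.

We claim A(n) = 10^n(3n + 1) - 1 for all n ≥ 1.
When n = 1: A(1) = 39, and the closed form gives 39. They agree.
Suppose the result is true for n = i, so A(i) = 10^i(3i + 1) - 1.
Then A(i+1) = A(i) + (10^i(27i + 39)) = (10^i(3i + 1) - 1) + (10^i(27i + 39)).
Simplifying, A(i+1) = 30·10^i·i + 40·10^i - 1 = 10^(i+1)(3(i+1) + 1) - 1,
which is the closed form with n = i+1.
Hence, by induction on n, the claim holds for every n ≥ 1.

A(n) = 10^n(3n + 1) - 1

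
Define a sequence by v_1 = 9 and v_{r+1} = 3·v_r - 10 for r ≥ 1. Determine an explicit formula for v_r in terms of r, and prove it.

v_r = 4·3^(r - 1) + 5

Computing the first terms: v_1 = 9, v_2 = 17, v_3 = 41. This suggests v_r = 4·3^(r - 1) + 5.
When r = 1: the formula gives 9 = 9 = v_1.
Inductive step: assume the claim holds for r = k, so v_k = 4·3^(k - 1) + 5.
Then v_{k+1} = 3·v_k - 10 = 3·(4·3^(k - 1) + 5) - 10 = 4·3^k + 5 = 4·3^((k+1) - 1) + 5,
which is the claimed formula at r = k+1.
By the principle of mathematical induction, the result holds for all r ≥ 1.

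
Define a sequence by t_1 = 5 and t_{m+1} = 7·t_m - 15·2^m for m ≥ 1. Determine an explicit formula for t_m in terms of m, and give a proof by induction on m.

t_m = 3·2^m - 7^(m - 1)

Computing the first terms: t_1 = 5, t_2 = 5, t_3 = -25. This suggests t_m = 3·2^m - 7^(m - 1).
Base step (m = 1): the formula gives 5 = 5 = t_1.
Suppose the result is true for m = p, so t_p = 3·2^p - 7^(p - 1).
Then t_{p+1} = 7·t_p - 15·2^p = 7·(3·2^p - 7^(p - 1)) - 15·2^p = 3·2^(p + 1) - 7^p = 3·2^(p+1) - 7^((p+1) - 1),
which is the claimed formula at m = p+1.
Hence, by induction on m, the claim holds for every m ≥ 1.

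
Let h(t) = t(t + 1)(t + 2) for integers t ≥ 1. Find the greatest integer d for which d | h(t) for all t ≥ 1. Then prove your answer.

Computing the first values: h(1) = 6 and h(2) = 24; gcd(6, 24) = 6, so d ≤ 6.
We prove 6 | t(t + 1)(t + 2) for all t ≥ 1 by induction on t.
When t = 1: h(1) = 6 = 6·(1), so 6 | h(1).
Suppose the result is true for t = p, i.e. 6 | h(p). Then
h(p+1) − h(p) = (p+1)·(p+2)·(p+3) − p·(p+1)·(p+2) = (p+1)·(p+2)·[(p+3) − p] = 3·(p+1)·(p+2). The product of 2 consecutive integers is divisible by (2)! = 2, so h(p+1) − h(p) is divisible by 3·2 = 6. By the inductive hypothesis 6 | h(p), hence 6 | h(p+1).
By induction, the statement is established for all t ≥ 1.
Therefore the largest such d is 6.

d = 6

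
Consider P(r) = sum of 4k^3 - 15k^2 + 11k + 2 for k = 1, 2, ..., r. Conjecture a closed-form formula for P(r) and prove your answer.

We claim P(r) = r(r^3 - 3r^2 - r + 5) for all r ≥ 1.
Base case (r = 1): P(1) = 2, and the closed form gives 2. They agree.
Inductive step: suppose the statement holds for some k ≥ 1, so P(k) = k(k^3 - 3k^2 - k + 5).
Then P(k+1) = P(k) + (4k^3 - 3k^2 - 7k + 2) = (k(k^3 - 3k^2 - k + 5)) + (4k^3 - 3k^2 - 7k + 2).
Simplifying, P(k+1) = (k + 1)(k^3 - 4k + 2) = (k+1)((k+1)^3 - 3(k+1)^2 - (k+1) + 5),
which is the closed form with r = k+1.
This completes the induction.

P(r) = r(r^3 - 3r^2 - r + 5)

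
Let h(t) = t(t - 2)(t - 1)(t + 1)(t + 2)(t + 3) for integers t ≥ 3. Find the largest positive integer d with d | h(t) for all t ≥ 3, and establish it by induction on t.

Computing the first values: h(3) = 720 and h(4) = 5040; gcd(720, 5040) = 720, so d ≤ 720.
We prove 720 | t(t - 2)(t - 1)(t + 1)(t + 2)(t + 3) for all t ≥ 3 by induction on t.
Base case (t = 3): h(3) = 720 = 720·(1), so 720 | h(3).
Inductive step: suppose the statement holds for some i ≥ 3, i.e. 720 | h(i). Then
h(i+1) − h(i) = (i-1)·i·(i+1)·(i+2)·(i+3)·(i+4) − (i-2)·(i-1)·i·(i+1)·(i+2)·(i+3) = (i-1)·i·(i+1)·(i+2)·(i+3)·[(i+4) − (i-2)] = 6·(i-1)·i·(i+1)·(i+2)·(i+3). The product of 5 consecutive integers is divisible by (5)! = 120, so h(i+1) − h(i) is divisible by 6·120 = 720. By the inductive hypothesis 720 | h(i), hence 720 | h(i+1).
This completes the induction.
Therefore the largest such d is 720.

d = 720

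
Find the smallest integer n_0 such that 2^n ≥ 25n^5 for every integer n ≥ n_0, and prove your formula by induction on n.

At n = 28: 268435456 < 430259200, so the inequality fails and n_0 ≥ 29. We prove 2^n ≥ 25n^5 for all n ≥ 29.
Base case (n = 29): 2^n = 536870912 and 25n^5 = 512778725, so 536870912 ≥ 512778725.
Inductive step: assume the claim holds for n = p, so 2^p ≥ 25p^5.
Then 2^(p + 1) = 2·(2^p) ≥ 2·(25p^5).
Also, for p ≥ 29 we have 2·(25p^5) ≥ 25(p+1)^5, since 2 ≥ (1 + 1/p)^5 for all p ≥ 29.
Combining, 2^(p + 1) ≥ 25(p+1)^5.
By induction, the statement is established for all n ≥ 29.
Hence the smallest such n_0 is 29.

n_0 = 29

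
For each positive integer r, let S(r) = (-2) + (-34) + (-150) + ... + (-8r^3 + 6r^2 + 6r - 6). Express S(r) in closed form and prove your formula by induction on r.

We claim S(r) = -2r(r^3 + r^2 - 2r + 1) for all r ≥ 1.
For the base case r = 1: S(1) = -2, and the closed form gives -2. They agree.
Inductive step: assume the claim holds for r = k, so S(k) = 2k(-k^3 - k^2 + 2k - 1).
Then S(k+1) = S(k) + (-8k^3 - 18k^2 - 6k - 2) = (2k(-k^3 - k^2 + 2k - 1)) + (-8k^3 - 18k^2 - 6k - 2).
Simplifying, S(k+1) = -2(k + 1)(k^3 + 4k^2 + 3k + 1) = -2(k+1)((k+1)^3 + (k+1)^2 - 2(k+1) + 1),
which is the closed form with r = k+1.
This completes the induction.

S(r) = -2r(r^3 + r^2 - 2r + 1)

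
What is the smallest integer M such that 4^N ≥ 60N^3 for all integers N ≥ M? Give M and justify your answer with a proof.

At N = 7: 16384 < 20580, so the inequality fails and M ≥ 8. We prove 4^N ≥ 60N^3 for all N ≥ 8.
Base case (N = 8): 4^N = 65536 and 60N^3 = 30720, so 65536 ≥ 30720.
Inductive step: assume the claim holds for N = k, so 4^k ≥ 60k^3.
Then 4^(k + 1) = 4·(4^k) ≥ 4·(60k^3).
Also, for k ≥ 8 we have 4·(60k^3) ≥ 60(k+1)^3, since 4 ≥ (1 + 1/k)^3 for all k ≥ 8.
Combining, 4^(k + 1) ≥ 60(k+1)^3.
By induction, the statement is established for all N ≥ 8.
Hence the smallest such M is 8.

M = 8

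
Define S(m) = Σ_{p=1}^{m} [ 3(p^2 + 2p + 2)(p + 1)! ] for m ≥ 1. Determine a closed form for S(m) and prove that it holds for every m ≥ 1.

We claim S(m) = (3m + 3)(m + 2)! - 6 for all m ≥ 1.
Base step (m = 1): S(1) = 30, and the closed form gives 30. They agree.
For the inductive step, assume it holds for an arbitrary p ≥ 1, so S(p) = (3p + 3)(p + 2)! - 6.
Then S(p+1) = S(p) + (3(p^2 + 4p + 5)(p + 2)!) = ((3p + 3)(p + 2)! - 6) + (3(p^2 + 4p + 5)(p + 2)!).
Simplifying, S(p+1) = (3(p+1) + 3)((p+1) + 2)! - 6,
which is the closed form with m = p+1.
This completes the induction.

S(m) = (3m + 3)(m + 2)! - 6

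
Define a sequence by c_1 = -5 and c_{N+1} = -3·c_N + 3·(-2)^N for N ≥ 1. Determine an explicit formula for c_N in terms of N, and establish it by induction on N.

c_N = 3(-2)^N + (-3)^(N - 1)

Computing the first terms: c_1 = -5, c_2 = 9, c_3 = -15. This suggests c_N = 3(-2)^N + (-3)^(N - 1).
Base case (N = 1): the formula gives -5 = -5 = c_1.
Inductive step: assume the claim holds for N = r, so c_r = 3(-2)^r + (-3)^(r - 1).
Then c_{r+1} = -3·c_r + 3·(-2)^r = -3·(3(-2)^r + (-3)^(r - 1)) + 3·(-2)^r = 3(-2)^(r + 1) + (-3)^r = 3(-2)^(r+1) + (-3)^((r+1) - 1),
which is the claimed formula at N = r+1.
This completes the induction.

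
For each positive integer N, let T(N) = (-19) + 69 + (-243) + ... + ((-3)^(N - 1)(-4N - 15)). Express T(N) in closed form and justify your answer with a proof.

We claim T(N) = (-3)^N(N + 4) - 4 for all N ≥ 1.
Base step (N = 1): T(1) = -19, and the closed form gives -19. They agree.
Suppose the result is true for N = k, so T(k) = (-3)^k(k + 4) - 4.
Then T(k+1) = T(k) + ((-3)^k(-4k - 19)) = ((-3)^k(k + 4) - 4) + ((-3)^k(-4k - 19)).
Simplifying, T(k+1) = -3(-3)^k·k - 15(-3)^k - 4 = (-3)^(k+1)((k+1) + 4) - 4,
which is the closed form with N = k+1.
This completes the induction.

T(N) = (-3)^N(N + 4) - 4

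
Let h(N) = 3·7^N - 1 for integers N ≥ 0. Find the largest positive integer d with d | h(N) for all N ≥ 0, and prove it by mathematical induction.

Computing the first values: h(0) = 2 and h(1) = 20; gcd(2, 20) = 2, so d ≤ 2.
We prove 2 | 3·7^N - 1 for all N ≥ 0 by induction on N.
When N = 0: h(0) = 2 = 2·(1), so 2 | h(0).
Inductive step: suppose the statement holds for some j ≥ 0, i.e. 2 | h(j). Then
h(j+1) = 3·7^(j+1) - 1 = 7·(3·7^j - 1) + 6 = 7·h(j) + 6. The first term is divisible by 2 by the inductive hypothesis, and 6 is divisible by 2. Hence 2 | h(j+1).
By induction, the statement is established for all N ≥ 0.
Therefore the largest such d is 2.

d = 2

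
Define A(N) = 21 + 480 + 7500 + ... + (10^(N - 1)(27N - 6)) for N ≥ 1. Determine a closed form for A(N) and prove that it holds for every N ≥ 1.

We claim A(N) = 10^N(3N - 1) + 1 for all N ≥ 1.
Base case (N = 1): A(1) = 21, and the closed form gives 21. They agree.
Inductive step: assume the claim holds for N = j, so A(j) = 10^j(3j - 1) + 1.
Then A(j+1) = A(j) + (10^j(27j + 21)) = (10^j(3j - 1) + 1) + (10^j(27j + 21)).
Simplifying, A(j+1) = 30·10^j·j + 20·10^j + 1 = 10^(j+1)(3(j+1) - 1) + 1,
which is the closed form with N = j+1.
This completes the induction.

A(N) = 10^N(3N - 1) + 1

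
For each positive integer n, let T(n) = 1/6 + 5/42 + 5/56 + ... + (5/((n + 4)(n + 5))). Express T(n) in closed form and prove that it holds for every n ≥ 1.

T(n) = n/(n + 5)

We claim T(n) = n/(n + 5) for all n ≥ 1.
When n = 1: T(1) = 1/6, and the closed form gives 1/6. They agree.
Inductive step: suppose the statement holds for some k ≥ 1, so T(k) = k/(k + 5).
Then T(k+1) = T(k) + (5/((k + 5)(k + 6))) = (k/(k + 5)) + (5/((k + 5)(k + 6))).
Simplifying, T(k+1) = (k + 1)/(k + 6) = (k+1)/((k+1) + 5),
which is the closed form with n = k+1.
By induction, the statement is established for all n ≥ 1.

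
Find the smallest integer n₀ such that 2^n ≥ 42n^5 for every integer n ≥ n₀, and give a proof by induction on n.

At n = 29: 536870912 < 861468258, so the inequality fails and n₀ ≥ 30. We prove 2^n ≥ 42n^5 for all n ≥ 30.
Base case (n = 30): 2^n = 1073741824 and 42n^5 = 1020600000, so 1073741824 ≥ 1020600000.
Suppose the result is true for n = m, so 2^m ≥ 42m^5.
Then 2^(m + 1) = 2·(2^m) ≥ 2·(42m^5).
Also, for m ≥ 30 we have 2·(42m^5) ≥ 42(m+1)^5, since 2 ≥ (1 + 1/m)^5 for all m ≥ 30.
Combining, 2^(m + 1) ≥ 42(m+1)^5.
This completes the induction.
Hence the smallest such n₀ is 30.

n₀ = 30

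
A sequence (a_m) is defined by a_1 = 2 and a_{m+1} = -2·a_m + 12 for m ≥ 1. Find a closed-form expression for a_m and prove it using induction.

Computing the first terms: a_1 = 2, a_2 = 8, a_3 = -4. This suggests a_m = (-2)^m + 4.
Base step (m = 1): the formula gives 2 = 2 = a_1.
Suppose the result is true for m = j, so a_j = (-2)^j + 4.
Then a_{j+1} = -2·a_j + 12 = -2·((-2)^j + 4) + 12 = (-2)^(j + 1) + 4,
which is the claimed formula at m = j+1.
Hence, by induction on m, the claim holds for every m ≥ 1.

a_m = (-2)^m + 4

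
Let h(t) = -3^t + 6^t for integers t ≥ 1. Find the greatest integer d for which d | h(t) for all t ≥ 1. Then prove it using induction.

d = 3

Computing the first values: h(1) = 3 and h(2) = 27; gcd(3, 27) = 3, so d ≤ 3.
We prove 3 | -3^t + 6^t for all t ≥ 1 by induction on t.
For the base case t = 1: h(1) = 3 = 3·(1), so 3 | h(1).
For the inductive step, assume it holds for an arbitrary p ≥ 1, i.e. 3 | h(p). Then
6^{p+1} − 3^{p+1} = 6·6^p − 3·3^p = 6·(6^p − 3^p) + (3)·3^p. The first term is divisible by 3 by the inductive hypothesis, and the second term (3)·3^p is divisible by 3 since 3 | 3. Hence 3 | h(p+1).
By induction, the statement is established for all t ≥ 1.
Therefore the largest such d is 3.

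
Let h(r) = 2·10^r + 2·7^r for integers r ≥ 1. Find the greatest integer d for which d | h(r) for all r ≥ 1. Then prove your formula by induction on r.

d = 2

Computing the first values: h(1) = 34 and h(2) = 298; gcd(34, 298) = 2, so d ≤ 2.
We prove 2 | 2·10^r + 2·7^r for all r ≥ 1 by induction on r.
For the base case r = 1: h(1) = 34 = 2·(17), so 2 | h(1).
For the inductive step, assume it holds for an arbitrary k ≥ 1, i.e. 2 | h(k). Then
h(k+1) − 10·h(k) = (2·10^(k+1) + 2·7^(k+1)) − 10·(2·10^k + 2·7^k) = (2)·7^k·(7 − 10) = (-6)·7^k. Since 2 | h(k) by the inductive hypothesis, 2 | 10·h(k); and 2 | -6 since -6 = 2·-3. Therefore 2 | h(k+1).
Hence, by induction on r, the claim holds for every r ≥ 1.
Therefore the largest such d is 2.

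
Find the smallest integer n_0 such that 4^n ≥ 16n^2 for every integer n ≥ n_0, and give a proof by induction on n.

n_0 = 4

At n = 3: 64 < 144, so the inequality fails and n_0 ≥ 4. We prove 4^n ≥ 16n^2 for all n ≥ 4.
When n = 4: 4^n = 256 and 16n^2 = 256, so 256 ≥ 256.
Inductive step: assume the claim holds for n = r, so 4^r ≥ 16r^2.
Then 4^(r + 1) = 4·(4^r) ≥ 4·(16r^2).
Also, for r ≥ 4 we have 4·(16r^2) ≥ 16(r+1)^2, since 4 ≥ (1 + 1/r)^2 for all r ≥ 4.
Combining, 4^(r + 1) ≥ 16(r+1)^2.
By induction, the statement is established for all n ≥ 4.
Hence the smallest such n_0 is 4.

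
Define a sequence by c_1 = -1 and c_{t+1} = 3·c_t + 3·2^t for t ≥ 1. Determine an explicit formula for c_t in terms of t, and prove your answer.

c_t = -3·2^t + 5·3^(t - 1)

Computing the first terms: c_1 = -1, c_2 = 3, c_3 = 21. This suggests c_t = -3·2^t + 5·3^(t - 1).
Base case (t = 1): the formula gives -1 = -1 = c_1.
For the inductive step, assume it holds for an arbitrary p ≥ 1, so c_p = -3·2^p + 5·3^(p - 1).
Then c_{p+1} = 3·c_p + 3·2^p = 3·(-3·2^p + 5·3^(p - 1)) + 3·2^p = -3·2^(p + 1) + 5·3^p = -3·2^(p+1) + 5·3^((p+1) - 1),
which is the claimed formula at t = p+1.
By induction, the statement is established for all t ≥ 1.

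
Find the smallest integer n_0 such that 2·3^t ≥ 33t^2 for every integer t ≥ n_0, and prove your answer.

At t = 5: 486 < 825, so the inequality fails and n_0 ≥ 6. We prove 2·3^t ≥ 33t^2 for all t ≥ 6.
Base case (t = 6): 2·3^t = 1458 and 33t^2 = 1188, so 1458 ≥ 1188.
Inductive step: assume the claim holds for t = j, so 2·3^j ≥ 33j^2.
Then 2·3^(j + 1) = 3·(2·3^j) ≥ 3·(33j^2).
Also, for j ≥ 6 we have 3·(33j^2) ≥ 33(j+1)^2, since 3 ≥ (1 + 1/j)^2 for all j ≥ 6.
Combining, 2·3^(j + 1) ≥ 33(j+1)^2.
By the principle of mathematical induction, the result holds for all t ≥ 6.
Hence the smallest such n_0 is 6.

n_0 = 6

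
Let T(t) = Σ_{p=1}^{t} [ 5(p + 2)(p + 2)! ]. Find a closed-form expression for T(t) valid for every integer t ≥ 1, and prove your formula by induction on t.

We claim T(t) = 5(t + 3)! - 30 for all t ≥ 1.
When t = 1: T(1) = 90, and the closed form gives 90. They agree.
For the inductive step, assume it holds for an arbitrary p ≥ 1, so T(p) = 5(p + 3)! - 30.
Then T(p+1) = T(p) + (5(p + 3)(p + 3)!) = (5(p + 3)! - 30) + (5(p + 3)(p + 3)!).
Simplifying, T(p+1) = 5((p+1) + 3)! - 30,
which is the closed form with t = p+1.
This completes the induction.

T(t) = 5(t + 3)! - 30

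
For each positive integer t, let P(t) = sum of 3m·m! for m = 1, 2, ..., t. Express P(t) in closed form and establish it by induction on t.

P(t) = 3(t + 1)! - 3

We claim P(t) = 3(t + 1)! - 3 for all t ≥ 1.
When t = 1: P(1) = 3, and the closed form gives 3. They agree.
Inductive step: suppose the statement holds for some m ≥ 1, so P(m) = 3(m + 1)! - 3.
Then P(m+1) = P(m) + (3(m + 1)(m + 1)!) = (3(m + 1)! - 3) + (3(m + 1)(m + 1)!).
Simplifying, P(m+1) = 3((m+1) + 1)! - 3,
which is the closed form with t = m+1.
By induction, the statement is established for all t ≥ 1.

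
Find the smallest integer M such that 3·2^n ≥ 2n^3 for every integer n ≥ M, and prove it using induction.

M = 9

At n = 8: 768 < 1024, so the inequality fails and M ≥ 9. We prove 3·2^n ≥ 2n^3 for all n ≥ 9.
When n = 9: 3·2^n = 1536 and 2n^3 = 1458, so 1536 ≥ 1458.
For the inductive step, assume it holds for an arbitrary i ≥ 9, so 3·2^i ≥ 2i^3.
Then 3·2^(i + 1) = 2·(3·2^i) ≥ 2·(2i^3).
Also, for i ≥ 9 we have 2·(2i^3) ≥ 2(i+1)^3, since 2 ≥ (1 + 1/i)^3 for all i ≥ 9.
Combining, 3·2^(i + 1) ≥ 2(i+1)^3.
By the principle of mathematical induction, the result holds for all n ≥ 9.
Hence the smallest such M is 9.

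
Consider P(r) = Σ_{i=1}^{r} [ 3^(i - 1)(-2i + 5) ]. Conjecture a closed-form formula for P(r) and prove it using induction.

We claim P(r) = 3^r(-r + 3) - 3 for all r ≥ 1.
Base case (r = 1): P(1) = 3, and the closed form gives 3. They agree.
Inductive step: assume the claim holds for r = i, so P(i) = 3^i(-i + 3) - 3.
Then P(i+1) = P(i) + (3^i(-2i + 3)) = (3^i(-i + 3) - 3) + (3^i(-2i + 3)).
Simplifying, P(i+1) = -3·3^i·i + 6·3^i - 3 = 3^(i+1)(-(i+1) + 3) - 3,
which is the closed form with r = i+1.
Hence, by induction on r, the claim holds for every r ≥ 1.

P(r) = 3^r(-r + 3) - 3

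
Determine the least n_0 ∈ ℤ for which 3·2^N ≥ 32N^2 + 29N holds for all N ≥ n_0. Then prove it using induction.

n_0 = 11

At N = 10: 3072 < 3490, so the inequality fails and n_0 ≥ 11. We prove 3·2^N ≥ 32N^2 + 29N for all N ≥ 11.
For the base case N = 11: 3·2^N = 6144 and 32N^2 + 29N = 4191, so 6144 ≥ 4191.
Inductive step: suppose the statement holds for some p ≥ 11, so 3·2^p ≥ 32p^2 + 29p.
Then 3·2^(p + 1) = 2·(3·2^p) ≥ 2·(32p^2 + 29p).
Also, for p ≥ 11 we have 2·(32p^2 + 29p) ≥ 32(p+1)^2 + 29(p+1), since 2·(32p^2 + 29p) − (32(p+1)^2 + 29(p+1)) = 32p^2 - 35p - 61, which is nonnegative for all p ≥ 11.
Combining, 3·2^(p + 1) ≥ 32(p+1)^2 + 29(p+1).
By induction, the statement is established for all N ≥ 11.
Hence the smallest such n_0 is 11.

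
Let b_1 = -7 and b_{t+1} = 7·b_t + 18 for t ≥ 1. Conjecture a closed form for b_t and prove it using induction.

Computing the first terms: b_1 = -7, b_2 = -31, b_3 = -199. This suggests b_t = -4·7^(t - 1) - 3.
For the base case t = 1: the formula gives -7 = -7 = b_1.
For the inductive step, assume it holds for an arbitrary p ≥ 1, so b_p = -4·7^(p - 1) - 3.
Then b_{p+1} = 7·b_p + 18 = 7·(-4·7^(p - 1) - 3) + 18 = -4·7^p - 3 = -4·7^((p+1) - 1) - 3,
which is the claimed formula at t = p+1.
This completes the induction.

b_t = -4·7^(t - 1) - 3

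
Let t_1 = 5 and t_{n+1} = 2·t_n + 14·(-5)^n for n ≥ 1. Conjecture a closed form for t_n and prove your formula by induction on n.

t_n = -2(-5)^n - 5·2^(n - 1)

Computing the first terms: t_1 = 5, t_2 = -60, t_3 = 230. This suggests t_n = -2(-5)^n - 5·2^(n - 1).
Base case (n = 1): the formula gives 5 = 5 = t_1.
Suppose the result is true for n = k, so t_k = -2(-5)^k - 5·2^(k - 1).
Then t_{k+1} = 2·t_k + 14·(-5)^k = 2·(-2(-5)^k - 5·2^(k - 1)) + 14·(-5)^k = -2(-5)^(k + 1) - 5·2^k = -2(-5)^(k+1) - 5·2^((k+1) - 1),
which is the claimed formula at n = k+1.
By induction, the statement is established for all n ≥ 1.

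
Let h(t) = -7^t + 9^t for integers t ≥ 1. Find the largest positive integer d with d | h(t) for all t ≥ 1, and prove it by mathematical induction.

Computing the first values: h(1) = 2 and h(2) = 32; gcd(2, 32) = 2, so d ≤ 2.
We prove 2 | -7^t + 9^t for all t ≥ 1 by induction on t.
For the base case t = 1: h(1) = 2 = 2·(1), so 2 | h(1).
Suppose the result is true for t = m, i.e. 2 | h(m). Then
9^{m+1} − 7^{m+1} = 9·9^m − 7·7^m = 9·(9^m − 7^m) + (2)·7^m. The first term is divisible by 2 by the inductive hypothesis, and the second term (2)·7^m is divisible by 2 since 2 | 2. Hence 2 | h(m+1).
By the principle of mathematical induction, the result holds for all t ≥ 1.
Therefore the largest such d is 2.

d = 2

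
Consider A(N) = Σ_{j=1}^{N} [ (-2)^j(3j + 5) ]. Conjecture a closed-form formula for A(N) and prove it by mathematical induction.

We claim A(N) = 2(-2)^N(N + 2) - 4 for all N ≥ 1.
Base step (N = 1): A(1) = -16, and the closed form gives -16. They agree.
Inductive step: suppose the statement holds for some j ≥ 1, so A(j) = 2(-2)^j(j + 2) - 4.
Then A(j+1) = A(j) + ((-2)^(j + 1)(3j + 8)) = (2(-2)^j(j + 2) - 4) + ((-2)^(j + 1)(3j + 8)).
Simplifying, A(j+1) = -4(-2)^j·j - 12(-2)^j - 4 = 2(-2)^(j+1)((j+1) + 2) - 4,
which is the closed form with N = j+1.
This completes the induction.

A(N) = 2(-2)^N(N + 2) - 4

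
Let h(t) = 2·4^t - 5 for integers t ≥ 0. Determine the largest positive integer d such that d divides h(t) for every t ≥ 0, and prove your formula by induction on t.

d = 3

Computing the first values: h(0) = -3 and h(1) = 3; gcd(-3, 3) = 3, so d ≤ 3.
We prove 3 | 2·4^t - 5 for all t ≥ 0 by induction on t.
Base step (t = 0): h(0) = -3 = 3·(-1), so 3 | h(0).
Suppose the result is true for t = r, i.e. 3 | h(r). Then
h(r+1) = 2·4^(r+1) - 5 = 4·(2·4^r - 5) + 15 = 4·h(r) + 15. The first term is divisible by 3 by the inductive hypothesis, and 15 is divisible by 3. Hence 3 | h(r+1).
Hence, by induction on t, the claim holds for every t ≥ 0.
Therefore the largest such d is 3.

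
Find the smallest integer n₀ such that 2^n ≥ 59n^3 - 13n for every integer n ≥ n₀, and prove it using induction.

At n = 18: 262144 < 343854, so the inequality fails and n₀ ≥ 19. We prove 2^n ≥ 59n^3 - 13n for all n ≥ 19.
Base step (n = 19): 2^n = 524288 and 59n^3 - 13n = 404434, so 524288 ≥ 404434.
Inductive step: assume the claim holds for n = p, so 2^p ≥ 59p^3 - 13p.
Then 2^(p + 1) = 2·(2^p) ≥ 2·(59p^3 - 13p).
Also, for p ≥ 19 we have 2·(59p^3 - 13p) ≥ 59(p+1)^3 - 13(p+1), since 2·(59p^3 - 13p) − (59(p+1)^3 - 13(p+1)) = 59p^3 - 177p^2 - 190p - 46, which is nonnegative for all p ≥ 19.
Combining, 2^(p + 1) ≥ 59(p+1)^3 - 13(p+1).
This completes the induction.
Hence the smallest such n₀ is 19.

n₀ = 19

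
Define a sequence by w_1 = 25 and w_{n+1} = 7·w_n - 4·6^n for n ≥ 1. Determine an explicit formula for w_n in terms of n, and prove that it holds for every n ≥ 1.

Computing the first terms: w_1 = 25, w_2 = 151, w_3 = 913. This suggests w_n = 4·6^n + 7^(n - 1).
Base step (n = 1): the formula gives 25 = 25 = w_1.
For the inductive step, assume it holds for an arbitrary j ≥ 1, so w_j = 4·6^j + 7^(j - 1).
Then w_{j+1} = 7·w_j - 4·6^j = 7·(4·6^j + 7^(j - 1)) - 4·6^j = 4·6^(j + 1) + 7^j = 4·6^(j+1) + 7^((j+1) - 1),
which is the claimed formula at n = j+1.
By induction, the statement is established for all n ≥ 1.

w_n = 4·6^n + 7^(n - 1)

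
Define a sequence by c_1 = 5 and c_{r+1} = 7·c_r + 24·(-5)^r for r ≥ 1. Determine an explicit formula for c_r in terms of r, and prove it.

c_r = -2(-5)^r - 5·7^(r - 1)

Computing the first terms: c_1 = 5, c_2 = -85, c_3 = 5. This suggests c_r = -2(-5)^r - 5·7^(r - 1).
When r = 1: the formula gives 5 = 5 = c_1.
Inductive step: assume the claim holds for r = k, so c_k = -2(-5)^k - 5·7^(k - 1).
Then c_{k+1} = 7·c_k + 24·(-5)^k = 7·(-2(-5)^k - 5·7^(k - 1)) + 24·(-5)^k = -2(-5)^(k + 1) - 5·7^k = -2(-5)^(k+1) - 5·7^((k+1) - 1),
which is the claimed formula at r = k+1.
By induction, the statement is established for all r ≥ 1.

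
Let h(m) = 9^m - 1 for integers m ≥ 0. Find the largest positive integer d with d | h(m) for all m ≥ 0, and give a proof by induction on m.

d = 8

Computing the first values: h(0) = 0 and h(1) = 8; gcd(0, 8) = 8, so d ≤ 8.
We prove 8 | 9^m - 1 for all m ≥ 0 by induction on m.
When m = 0: h(0) = 0 = 8·(0), so 8 | h(0).
Inductive step: assume the claim holds for m = r, i.e. 8 | h(r). Then
h(r+1) = 9^(r+1) - 1 = 9·(9^r - 1) + 8 = 9·h(r) + 8. The first term is divisible by 8 by the inductive hypothesis, and 8 is divisible by 8. Hence 8 | h(r+1).
By the principle of mathematical induction, the result holds for all m ≥ 0.
Therefore the largest such d is 8.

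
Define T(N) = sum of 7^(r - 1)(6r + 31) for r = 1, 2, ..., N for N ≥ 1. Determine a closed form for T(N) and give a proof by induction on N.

We claim T(N) = 7^N(N + 5) - 5 for all N ≥ 1.
Base step (N = 1): T(1) = 37, and the closed form gives 37. They agree.
Inductive step: suppose the statement holds for some r ≥ 1, so T(r) = 7^r(r + 5) - 5.
Then T(r+1) = T(r) + (7^r(6r + 37)) = (7^r(r + 5) - 5) + (7^r(6r + 37)).
Simplifying, T(r+1) = 7·7^r·r + 42·7^r - 5 = 7^(r+1)((r+1) + 5) - 5,
which is the closed form with N = r+1.
By the principle of mathematical induction, the result holds for all N ≥ 1.

T(N) = 7^N(N + 5) - 5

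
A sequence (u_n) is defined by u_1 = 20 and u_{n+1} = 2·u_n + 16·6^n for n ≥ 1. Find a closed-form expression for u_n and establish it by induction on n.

Computing the first terms: u_1 = 20, u_2 = 136, u_3 = 848. This suggests u_n = -2^(n + 1) + 4·6^n.
When n = 1: the formula gives 20 = 20 = u_1.
Inductive step: suppose the statement holds for some p ≥ 1, so u_p = -2^(p + 1) + 4·6^p.
Then u_{p+1} = 2·u_p + 16·6^p = 2·(-2^(p + 1) + 4·6^p) + 16·6^p = -2^(p + 2) + 4·6^(p + 1) = -2^((p+1) + 1) + 4·6^(p+1),
which is the claimed formula at n = p+1.
This completes the induction.

u_n = -2^(n + 1) + 4·6^n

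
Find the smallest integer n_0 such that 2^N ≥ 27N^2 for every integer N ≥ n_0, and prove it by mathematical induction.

At N = 11: 2048 < 3267, so the inequality fails and n_0 ≥ 12. We prove 2^N ≥ 27N^2 for all N ≥ 12.
For the base case N = 12: 2^N = 4096 and 27N^2 = 3888, so 4096 ≥ 3888.
Suppose the result is true for N = r, so 2^r ≥ 27r^2.
Then 2^(r + 1) = 2·(2^r) ≥ 2·(27r^2).
Also, for r ≥ 12 we have 2·(27r^2) ≥ 27(r+1)^2, since 2 ≥ (1 + 1/r)^2 for all r ≥ 12.
Combining, 2^(r + 1) ≥ 27(r+1)^2.
By the principle of mathematical induction, the result holds for all N ≥ 12.
Hence the smallest such n_0 is 12.

n_0 = 12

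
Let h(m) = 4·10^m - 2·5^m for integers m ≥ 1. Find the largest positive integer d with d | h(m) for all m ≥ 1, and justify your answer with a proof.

d = 10

Computing the first values: h(1) = 30 and h(2) = 350; gcd(30, 350) = 10, so d ≤ 10.
We prove 10 | 4·10^m - 2·5^m for all m ≥ 1 by induction on m.
For the base case m = 1: h(1) = 30 = 10·(3), so 10 | h(1).
Inductive step: assume the claim holds for m = i, i.e. 10 | h(i). Then
h(i+1) − 10·h(i) = (4·10^(i+1) - 2·5^(i+1)) − 10·(4·10^i - 2·5^i) = (-2)·5^i·(5 − 10) = (10)·5^i. Since 10 | h(i) by the inductive hypothesis, 10 | 10·h(i); and 10 | 10 since 10 = 10·1. Therefore 10 | h(i+1).
Hence, by induction on m, the claim holds for every m ≥ 1.
Therefore the largest such d is 10.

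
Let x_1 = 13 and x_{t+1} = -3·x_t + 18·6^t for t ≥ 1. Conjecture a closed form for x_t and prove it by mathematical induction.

x_t = (-3)^(t - 1) + 2·6^t

Computing the first terms: x_1 = 13, x_2 = 69, x_3 = 441. This suggests x_t = (-3)^(t - 1) + 2·6^t.
For the base case t = 1: the formula gives 13 = 13 = x_1.
For the inductive step, assume it holds for an arbitrary p ≥ 1, so x_p = (-3)^(p - 1) + 2·6^p.
Then x_{p+1} = -3·x_p + 18·6^p = -3·((-3)^(p - 1) + 2·6^p) + 18·6^p = (-3)^p + 2·6^(p + 1) = (-3)^((p+1) - 1) + 2·6^(p+1),
which is the claimed formula at t = p+1.
This completes the induction.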